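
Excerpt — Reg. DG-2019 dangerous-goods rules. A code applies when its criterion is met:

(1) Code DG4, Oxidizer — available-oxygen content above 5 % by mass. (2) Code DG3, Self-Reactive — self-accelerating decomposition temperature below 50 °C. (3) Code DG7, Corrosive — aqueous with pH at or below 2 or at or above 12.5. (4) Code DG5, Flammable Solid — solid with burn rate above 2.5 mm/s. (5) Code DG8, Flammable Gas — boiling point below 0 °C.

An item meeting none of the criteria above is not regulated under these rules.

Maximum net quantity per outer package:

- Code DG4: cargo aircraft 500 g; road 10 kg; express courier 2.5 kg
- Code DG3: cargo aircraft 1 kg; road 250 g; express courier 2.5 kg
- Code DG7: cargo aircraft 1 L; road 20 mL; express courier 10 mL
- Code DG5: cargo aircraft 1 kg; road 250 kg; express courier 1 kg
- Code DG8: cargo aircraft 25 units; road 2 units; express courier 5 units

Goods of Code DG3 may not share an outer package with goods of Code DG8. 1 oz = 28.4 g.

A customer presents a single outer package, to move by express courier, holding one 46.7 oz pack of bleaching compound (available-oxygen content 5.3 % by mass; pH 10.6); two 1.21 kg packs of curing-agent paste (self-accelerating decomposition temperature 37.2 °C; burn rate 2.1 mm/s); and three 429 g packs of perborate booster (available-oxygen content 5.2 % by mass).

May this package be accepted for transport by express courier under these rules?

The bleaching compound has available-oxygen content 5.3 % by mass, which is > 5 % by mass, so it is Code DG4 (Oxidizer).
Curing-agent paste: self-accelerating decomposition temperature 37.2 °C < 50 °C → Code DG3 (Self-Reactive).
With available-oxygen content 5.2 % by mass (> 5 % by mass), the perborate booster falls in Code DG4.
Code DG4 net quantity: (one 46.7 oz pack = 1326.28 g) + (three 429 g packs = 1.287 kg) = 2613.28 g.
2613.28 g > 2.5 kg (express courier limit, Code DG4) — over the limit.
Code DG3 quantity: two 1.21 kg packs = 2.42 kg.
That is within the Code DG3 express courier limit of 2.5 kg.
The segregation rule (Code DG3 with Code DG8) does not apply to Code DG4 with Code DG3.

No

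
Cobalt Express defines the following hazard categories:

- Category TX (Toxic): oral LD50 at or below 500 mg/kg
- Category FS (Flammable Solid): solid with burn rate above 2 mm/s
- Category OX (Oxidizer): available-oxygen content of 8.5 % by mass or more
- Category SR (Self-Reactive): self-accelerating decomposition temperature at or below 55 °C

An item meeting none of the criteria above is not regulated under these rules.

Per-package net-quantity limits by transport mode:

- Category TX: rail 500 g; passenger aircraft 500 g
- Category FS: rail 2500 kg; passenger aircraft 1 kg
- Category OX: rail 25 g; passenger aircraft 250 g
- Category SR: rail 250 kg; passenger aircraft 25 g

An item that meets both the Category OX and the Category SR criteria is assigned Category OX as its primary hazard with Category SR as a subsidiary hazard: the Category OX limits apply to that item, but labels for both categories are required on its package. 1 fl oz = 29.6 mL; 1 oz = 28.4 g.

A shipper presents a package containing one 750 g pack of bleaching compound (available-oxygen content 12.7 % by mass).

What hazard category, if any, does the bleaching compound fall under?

With available-oxygen content 12.7 % by mass (≥ 8.5 % by mass), the bleaching compound falls in Category OX.

Category OX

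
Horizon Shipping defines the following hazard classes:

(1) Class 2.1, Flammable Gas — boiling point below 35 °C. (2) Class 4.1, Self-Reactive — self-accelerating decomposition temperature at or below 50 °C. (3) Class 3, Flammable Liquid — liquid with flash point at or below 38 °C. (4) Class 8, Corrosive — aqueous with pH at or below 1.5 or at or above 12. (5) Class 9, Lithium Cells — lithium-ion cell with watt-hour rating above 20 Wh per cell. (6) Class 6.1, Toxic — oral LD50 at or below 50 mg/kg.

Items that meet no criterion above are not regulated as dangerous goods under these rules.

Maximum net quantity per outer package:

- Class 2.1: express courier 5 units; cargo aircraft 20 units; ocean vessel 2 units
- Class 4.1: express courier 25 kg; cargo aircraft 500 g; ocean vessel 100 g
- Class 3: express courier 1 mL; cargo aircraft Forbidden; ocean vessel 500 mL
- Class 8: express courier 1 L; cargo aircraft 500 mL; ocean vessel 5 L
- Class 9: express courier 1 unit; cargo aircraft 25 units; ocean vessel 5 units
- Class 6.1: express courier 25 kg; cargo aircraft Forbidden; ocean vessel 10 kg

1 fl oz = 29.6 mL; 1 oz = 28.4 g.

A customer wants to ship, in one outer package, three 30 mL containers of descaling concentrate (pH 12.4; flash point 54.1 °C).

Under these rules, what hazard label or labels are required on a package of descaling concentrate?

Class 8

The descaling concentrate has pH 12.4, which is ≥ 12, so it is Class 8 (Corrosive).
Only the Class 8 label is required.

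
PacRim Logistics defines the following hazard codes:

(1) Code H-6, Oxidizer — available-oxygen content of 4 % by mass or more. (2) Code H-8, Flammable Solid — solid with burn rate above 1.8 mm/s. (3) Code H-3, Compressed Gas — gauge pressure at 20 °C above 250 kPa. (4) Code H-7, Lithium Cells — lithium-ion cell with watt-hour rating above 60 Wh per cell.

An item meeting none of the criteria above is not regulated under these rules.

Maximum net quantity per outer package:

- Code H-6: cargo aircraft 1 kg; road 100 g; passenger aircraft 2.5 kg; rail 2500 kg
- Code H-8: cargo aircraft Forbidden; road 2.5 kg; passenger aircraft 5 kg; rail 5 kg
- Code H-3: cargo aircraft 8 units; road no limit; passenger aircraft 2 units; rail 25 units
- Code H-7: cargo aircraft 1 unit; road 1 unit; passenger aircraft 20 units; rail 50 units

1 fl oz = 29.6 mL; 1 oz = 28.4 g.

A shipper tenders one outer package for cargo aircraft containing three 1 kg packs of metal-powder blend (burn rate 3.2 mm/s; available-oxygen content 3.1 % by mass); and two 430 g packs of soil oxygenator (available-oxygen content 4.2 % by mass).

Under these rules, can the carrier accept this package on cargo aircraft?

The metal-powder blend has burn rate 3.2 mm/s, which is > 1.8 mm/s, so it is Code H-8 (Flammable Solid).
The soil oxygenator has available-oxygen content 4.2 % by mass, which is ≥ 4 % by mass, so it is Code H-6 (Oxidizer).
Code H-6 quantity: two 430 g packs = 860 g.
That is within the Code H-6 cargo aircraft limit of 1 kg.
Code H-8 quantity: three 1 kg packs = 3 kg.
By cargo aircraft, Code H-8 is Forbidden regardless of quantity.

No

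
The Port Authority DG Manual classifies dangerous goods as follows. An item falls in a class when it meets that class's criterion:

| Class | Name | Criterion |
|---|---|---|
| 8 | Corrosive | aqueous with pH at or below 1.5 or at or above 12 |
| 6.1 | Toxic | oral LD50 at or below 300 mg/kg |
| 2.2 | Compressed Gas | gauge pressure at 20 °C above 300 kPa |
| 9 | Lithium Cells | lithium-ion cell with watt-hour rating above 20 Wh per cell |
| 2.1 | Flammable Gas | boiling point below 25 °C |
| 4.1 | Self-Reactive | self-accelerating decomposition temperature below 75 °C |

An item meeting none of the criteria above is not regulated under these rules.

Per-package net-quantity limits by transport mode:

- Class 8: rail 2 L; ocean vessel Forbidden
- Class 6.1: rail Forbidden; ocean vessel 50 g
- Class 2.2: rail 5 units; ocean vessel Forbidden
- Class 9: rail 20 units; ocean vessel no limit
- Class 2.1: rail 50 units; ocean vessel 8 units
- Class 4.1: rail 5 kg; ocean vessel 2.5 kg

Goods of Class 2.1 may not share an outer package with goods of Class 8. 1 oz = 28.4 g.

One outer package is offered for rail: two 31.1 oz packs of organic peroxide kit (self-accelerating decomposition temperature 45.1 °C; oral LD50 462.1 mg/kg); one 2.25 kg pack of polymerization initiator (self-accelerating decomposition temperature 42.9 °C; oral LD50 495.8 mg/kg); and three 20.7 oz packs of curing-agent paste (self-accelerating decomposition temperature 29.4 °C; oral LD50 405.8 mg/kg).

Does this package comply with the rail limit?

The organic peroxide kit has self-accelerating decomposition temperature 45.1 °C, which is < 75 °C, so it is Class 4.1 (Self-Reactive).
Polymerization initiator: self-accelerating decomposition temperature 42.9 °C < 75 °C → Class 4.1 (Self-Reactive).
Self-accelerating decomposition temperature 29.4 °C meets the Class 4.1 criterion (Self-Reactive), so the curing-agent paste is Class 4.1.
Class 4.1 net quantity: (two 31.1 oz packs = 1766.48 g) + 2.25 kg + (three 20.7 oz packs = 1763.64 g) = 5780.12 g.
5780.12 g > 5 kg (rail limit, Class 4.1) — over the limit.

No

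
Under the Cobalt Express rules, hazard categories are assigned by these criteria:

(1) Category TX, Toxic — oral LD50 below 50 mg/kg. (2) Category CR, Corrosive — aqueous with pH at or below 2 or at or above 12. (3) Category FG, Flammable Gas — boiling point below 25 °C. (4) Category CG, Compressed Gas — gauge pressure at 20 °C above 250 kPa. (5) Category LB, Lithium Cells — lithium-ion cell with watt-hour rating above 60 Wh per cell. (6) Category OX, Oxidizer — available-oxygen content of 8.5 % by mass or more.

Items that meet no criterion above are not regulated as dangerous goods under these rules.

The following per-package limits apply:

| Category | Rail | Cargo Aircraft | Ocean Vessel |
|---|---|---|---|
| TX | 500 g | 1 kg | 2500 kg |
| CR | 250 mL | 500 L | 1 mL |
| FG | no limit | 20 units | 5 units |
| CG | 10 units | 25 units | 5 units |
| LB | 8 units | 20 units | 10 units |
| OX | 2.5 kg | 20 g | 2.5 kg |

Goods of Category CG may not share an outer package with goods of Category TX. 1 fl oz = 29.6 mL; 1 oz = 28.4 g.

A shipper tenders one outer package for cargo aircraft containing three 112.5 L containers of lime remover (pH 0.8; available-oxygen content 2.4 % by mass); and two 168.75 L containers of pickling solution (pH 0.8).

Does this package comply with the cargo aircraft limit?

No

With pH 0.8 (≤ 2), the lime remover falls in Category CR.
pH 0.8 meets the Category CR criterion (Corrosive), so the pickling solution is Category CR.
Category CR net quantity: (three 112.5 L containers = 337.5 L) + (two 168.75 L containers = 337.5 L) = 675 L.
675 L > 500 L (cargo aircraft limit, Category CR) — over the limit.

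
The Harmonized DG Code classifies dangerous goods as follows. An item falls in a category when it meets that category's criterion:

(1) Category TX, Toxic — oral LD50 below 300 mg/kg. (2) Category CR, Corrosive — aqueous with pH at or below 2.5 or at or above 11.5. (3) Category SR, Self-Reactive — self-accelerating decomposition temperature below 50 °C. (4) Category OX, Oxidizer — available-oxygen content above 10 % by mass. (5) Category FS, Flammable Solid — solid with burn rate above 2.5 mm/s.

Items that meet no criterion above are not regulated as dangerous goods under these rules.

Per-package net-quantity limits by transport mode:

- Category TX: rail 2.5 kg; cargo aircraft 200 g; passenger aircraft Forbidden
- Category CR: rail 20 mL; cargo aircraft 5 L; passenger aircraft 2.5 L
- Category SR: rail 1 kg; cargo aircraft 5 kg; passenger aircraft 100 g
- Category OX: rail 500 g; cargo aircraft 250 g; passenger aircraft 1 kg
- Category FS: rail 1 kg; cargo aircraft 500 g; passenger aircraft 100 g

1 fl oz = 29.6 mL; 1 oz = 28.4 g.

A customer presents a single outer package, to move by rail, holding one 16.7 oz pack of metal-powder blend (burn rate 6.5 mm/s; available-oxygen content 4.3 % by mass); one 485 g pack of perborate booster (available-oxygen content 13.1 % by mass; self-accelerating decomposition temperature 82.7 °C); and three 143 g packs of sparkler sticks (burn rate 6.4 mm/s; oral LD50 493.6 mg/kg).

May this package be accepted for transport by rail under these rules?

Burn rate 6.5 mm/s meets the Category FS criterion (Flammable Solid), so the metal-powder blend is Category FS.
Available-oxygen content 13.1 % by mass meets the Category OX criterion (Oxidizer), so the perborate booster is Category OX.
The sparkler sticks have burn rate 6.4 mm/s, which is > 2.5 mm/s, so they are Category FS (Flammable Solid).
Total Category FS: (one 16.7 oz pack = 474.28 g) + (three 143 g packs = 429 g) = 903.28 g.
That is within the Category FS rail limit of 1 kg.
Category OX quantity: 485 g.
485 g is within the rail limit of 500 g for Category OX.
Every hazard category is within its rail limit and no segregation rule is violated.

Yes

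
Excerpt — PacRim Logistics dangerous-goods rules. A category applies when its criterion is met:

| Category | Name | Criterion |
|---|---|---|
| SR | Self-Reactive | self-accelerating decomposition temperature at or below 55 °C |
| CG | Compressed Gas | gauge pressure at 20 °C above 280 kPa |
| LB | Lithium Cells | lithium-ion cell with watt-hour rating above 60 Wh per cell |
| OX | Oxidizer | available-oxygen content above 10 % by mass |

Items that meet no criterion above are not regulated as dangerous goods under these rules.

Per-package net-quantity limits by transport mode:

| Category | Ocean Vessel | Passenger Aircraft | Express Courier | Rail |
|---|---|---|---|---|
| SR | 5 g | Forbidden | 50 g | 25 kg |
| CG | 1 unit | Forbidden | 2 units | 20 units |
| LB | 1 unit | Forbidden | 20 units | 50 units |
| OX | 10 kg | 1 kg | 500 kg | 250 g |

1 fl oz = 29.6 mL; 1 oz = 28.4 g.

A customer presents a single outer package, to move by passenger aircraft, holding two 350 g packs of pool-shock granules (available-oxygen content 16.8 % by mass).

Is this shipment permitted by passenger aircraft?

With available-oxygen content 16.8 % by mass (> 10 % by mass), the pool-shock granules fall in Category OX.
Category OX quantity: two 350 g packs = 700 g.
That is within the Category OX passenger aircraft limit of 1 kg.

Yes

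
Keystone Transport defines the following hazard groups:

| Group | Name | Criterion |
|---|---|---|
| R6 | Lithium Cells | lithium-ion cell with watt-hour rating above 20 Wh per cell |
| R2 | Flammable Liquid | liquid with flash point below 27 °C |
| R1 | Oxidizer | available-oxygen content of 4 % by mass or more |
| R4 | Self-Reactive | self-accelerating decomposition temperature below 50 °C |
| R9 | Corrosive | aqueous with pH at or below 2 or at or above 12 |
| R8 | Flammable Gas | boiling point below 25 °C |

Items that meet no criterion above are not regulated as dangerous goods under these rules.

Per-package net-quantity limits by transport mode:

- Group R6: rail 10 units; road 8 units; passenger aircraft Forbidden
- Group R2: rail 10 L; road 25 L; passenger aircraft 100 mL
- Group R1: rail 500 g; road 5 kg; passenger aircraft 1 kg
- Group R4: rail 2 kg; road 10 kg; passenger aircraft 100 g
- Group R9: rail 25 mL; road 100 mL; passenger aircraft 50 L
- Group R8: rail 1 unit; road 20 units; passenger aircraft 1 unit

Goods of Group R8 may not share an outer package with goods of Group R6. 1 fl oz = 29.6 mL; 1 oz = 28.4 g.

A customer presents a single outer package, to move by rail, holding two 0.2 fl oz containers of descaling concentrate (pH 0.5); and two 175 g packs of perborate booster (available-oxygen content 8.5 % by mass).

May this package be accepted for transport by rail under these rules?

Yes

With pH 0.5 (≤ 2), the descaling concentrate falls in Group R9.
Available-oxygen content 8.5 % by mass meets the Group R1 criterion (Oxidizer), so the perborate booster is Group R1.
Group R1 quantity: two 175 g packs = 350 g.
350 g is within the rail limit of 500 g for Group R1.
Group R9 quantity: two 0.2 fl oz containers = 11.84 mL.
11.84 mL ≤ 25 mL (rail limit, Group R9) — within limit.
The segregation rule (Group R8 with Group R6) does not apply to Group R1 with Group R9.
Every hazard group is within its rail limit and no segregation rule is violated.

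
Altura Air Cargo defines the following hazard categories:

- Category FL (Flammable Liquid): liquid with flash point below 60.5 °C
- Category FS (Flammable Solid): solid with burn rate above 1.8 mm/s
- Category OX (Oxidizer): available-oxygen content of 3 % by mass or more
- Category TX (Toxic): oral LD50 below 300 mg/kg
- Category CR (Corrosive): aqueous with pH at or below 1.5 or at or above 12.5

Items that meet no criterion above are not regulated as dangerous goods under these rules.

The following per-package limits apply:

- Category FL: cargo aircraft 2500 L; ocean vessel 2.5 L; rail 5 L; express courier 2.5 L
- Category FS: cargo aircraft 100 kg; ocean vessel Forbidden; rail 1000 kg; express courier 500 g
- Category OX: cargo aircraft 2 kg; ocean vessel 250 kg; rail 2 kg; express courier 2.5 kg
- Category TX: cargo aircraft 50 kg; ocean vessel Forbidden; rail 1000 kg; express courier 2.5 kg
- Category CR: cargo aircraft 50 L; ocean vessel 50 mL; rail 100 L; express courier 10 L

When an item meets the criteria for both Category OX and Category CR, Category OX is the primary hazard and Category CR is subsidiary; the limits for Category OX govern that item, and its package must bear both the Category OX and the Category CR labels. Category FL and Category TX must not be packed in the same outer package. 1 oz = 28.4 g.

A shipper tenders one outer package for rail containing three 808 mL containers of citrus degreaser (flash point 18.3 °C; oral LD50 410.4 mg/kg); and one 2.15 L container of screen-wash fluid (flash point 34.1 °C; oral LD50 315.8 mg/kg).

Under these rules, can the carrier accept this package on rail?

Flash point 18.3 °C meets the Category FL criterion (Flammable Liquid), so the citrus degreaser is Category FL.
Flash point 34.1 °C meets the Category FL criterion (Flammable Liquid), so the screen-wash fluid is Category FL.
Category FL net quantity: (three 808 mL containers = 2.424 L) + 2.15 L = 4.574 L.
4.574 L ≤ 5 L (rail limit, Category FL) — within limit.

Yes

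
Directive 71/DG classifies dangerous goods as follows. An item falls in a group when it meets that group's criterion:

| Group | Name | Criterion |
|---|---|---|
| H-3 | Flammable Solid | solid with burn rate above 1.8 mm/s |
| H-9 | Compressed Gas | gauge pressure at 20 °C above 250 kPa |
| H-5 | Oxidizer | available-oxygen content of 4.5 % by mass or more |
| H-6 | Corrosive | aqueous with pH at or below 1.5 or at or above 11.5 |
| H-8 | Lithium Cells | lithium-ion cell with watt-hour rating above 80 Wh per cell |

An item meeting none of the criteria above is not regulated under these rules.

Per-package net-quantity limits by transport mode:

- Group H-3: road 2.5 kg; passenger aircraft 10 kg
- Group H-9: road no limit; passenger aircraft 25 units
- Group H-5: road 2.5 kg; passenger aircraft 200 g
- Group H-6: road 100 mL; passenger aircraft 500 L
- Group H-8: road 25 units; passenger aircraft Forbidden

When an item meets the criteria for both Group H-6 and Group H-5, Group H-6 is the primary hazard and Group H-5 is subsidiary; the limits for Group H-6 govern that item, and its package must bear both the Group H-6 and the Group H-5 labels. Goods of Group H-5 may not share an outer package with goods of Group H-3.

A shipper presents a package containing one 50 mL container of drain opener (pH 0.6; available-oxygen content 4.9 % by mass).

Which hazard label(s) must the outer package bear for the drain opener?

Group H-5 and H-6

pH 0.6 meets the Group H-6 criterion (Corrosive), so the drain opener is Group H-6.
Available-oxygen content 4.9 % by mass meets the Group H-5 criterion (Oxidizer), so the drain opener is Group H-5.
By the precedence rule Group H-6 is primary and Group H-5 is subsidiary, and that rule requires both labels on the package.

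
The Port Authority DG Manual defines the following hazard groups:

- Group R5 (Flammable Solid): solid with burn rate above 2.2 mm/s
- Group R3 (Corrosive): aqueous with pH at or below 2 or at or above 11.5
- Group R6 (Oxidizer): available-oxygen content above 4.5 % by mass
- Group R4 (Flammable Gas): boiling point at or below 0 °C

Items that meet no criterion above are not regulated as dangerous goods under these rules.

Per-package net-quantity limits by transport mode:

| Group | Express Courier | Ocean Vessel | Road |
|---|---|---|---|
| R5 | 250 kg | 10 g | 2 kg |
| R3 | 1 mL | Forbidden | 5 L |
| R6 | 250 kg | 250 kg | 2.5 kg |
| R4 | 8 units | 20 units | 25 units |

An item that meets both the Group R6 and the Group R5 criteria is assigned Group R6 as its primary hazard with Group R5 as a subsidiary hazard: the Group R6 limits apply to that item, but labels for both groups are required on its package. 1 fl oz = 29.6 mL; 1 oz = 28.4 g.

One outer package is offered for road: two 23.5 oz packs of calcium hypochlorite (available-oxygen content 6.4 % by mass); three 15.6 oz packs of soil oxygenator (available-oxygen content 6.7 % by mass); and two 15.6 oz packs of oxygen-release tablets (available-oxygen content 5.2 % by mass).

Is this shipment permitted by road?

With available-oxygen content 6.4 % by mass (> 4.5 % by mass), the calcium hypochlorite falls in Group R6.
The soil oxygenator has available-oxygen content 6.7 % by mass, which is > 4.5 % by mass, so it is Group R6 (Oxidizer).
With available-oxygen content 5.2 % by mass (> 4.5 % by mass), the oxygen-release tablets fall in Group R6.
Total Group R6: (two 23.5 oz packs = 1334.8 g) + (three 15.6 oz packs = 1329.12 g) + (two 15.6 oz packs = 886.08 g) = 3.55 kg.
3.55 kg exceeds the road limit of 2.5 kg for Group R6.

No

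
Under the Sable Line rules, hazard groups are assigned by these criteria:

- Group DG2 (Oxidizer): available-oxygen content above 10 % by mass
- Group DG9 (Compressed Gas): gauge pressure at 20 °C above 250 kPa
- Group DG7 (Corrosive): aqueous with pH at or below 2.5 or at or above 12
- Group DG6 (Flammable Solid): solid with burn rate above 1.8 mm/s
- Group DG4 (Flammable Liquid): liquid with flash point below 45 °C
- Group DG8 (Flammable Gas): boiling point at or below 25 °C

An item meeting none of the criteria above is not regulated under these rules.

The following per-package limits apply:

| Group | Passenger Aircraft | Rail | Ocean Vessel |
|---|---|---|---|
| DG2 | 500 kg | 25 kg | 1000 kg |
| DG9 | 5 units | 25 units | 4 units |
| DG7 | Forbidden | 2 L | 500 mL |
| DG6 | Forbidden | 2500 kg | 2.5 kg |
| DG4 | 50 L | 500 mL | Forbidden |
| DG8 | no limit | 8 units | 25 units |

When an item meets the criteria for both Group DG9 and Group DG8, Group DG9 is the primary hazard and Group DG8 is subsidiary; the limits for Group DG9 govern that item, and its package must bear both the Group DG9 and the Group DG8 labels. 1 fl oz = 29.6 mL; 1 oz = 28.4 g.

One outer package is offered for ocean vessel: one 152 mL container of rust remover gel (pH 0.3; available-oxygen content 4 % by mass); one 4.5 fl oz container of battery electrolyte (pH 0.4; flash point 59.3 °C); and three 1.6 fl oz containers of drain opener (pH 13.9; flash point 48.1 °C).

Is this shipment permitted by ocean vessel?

Rust remover gel: pH 0.3 ≤ 2.5 → Group DG7 (Corrosive).
The battery electrolyte has pH 0.4, which is ≤ 2.5, so it is Group DG7 (Corrosive).
Drain opener: pH 13.9 ≥ 12 → Group DG7 (Corrosive).
Group DG7 net quantity: 152 mL + (one 4.5 fl oz container = 133.2 mL) + (three 1.6 fl oz containers = 142.08 mL) = 427.28 mL.
427.28 mL is within the ocean vessel limit of 500 mL for Group DG7.

Yes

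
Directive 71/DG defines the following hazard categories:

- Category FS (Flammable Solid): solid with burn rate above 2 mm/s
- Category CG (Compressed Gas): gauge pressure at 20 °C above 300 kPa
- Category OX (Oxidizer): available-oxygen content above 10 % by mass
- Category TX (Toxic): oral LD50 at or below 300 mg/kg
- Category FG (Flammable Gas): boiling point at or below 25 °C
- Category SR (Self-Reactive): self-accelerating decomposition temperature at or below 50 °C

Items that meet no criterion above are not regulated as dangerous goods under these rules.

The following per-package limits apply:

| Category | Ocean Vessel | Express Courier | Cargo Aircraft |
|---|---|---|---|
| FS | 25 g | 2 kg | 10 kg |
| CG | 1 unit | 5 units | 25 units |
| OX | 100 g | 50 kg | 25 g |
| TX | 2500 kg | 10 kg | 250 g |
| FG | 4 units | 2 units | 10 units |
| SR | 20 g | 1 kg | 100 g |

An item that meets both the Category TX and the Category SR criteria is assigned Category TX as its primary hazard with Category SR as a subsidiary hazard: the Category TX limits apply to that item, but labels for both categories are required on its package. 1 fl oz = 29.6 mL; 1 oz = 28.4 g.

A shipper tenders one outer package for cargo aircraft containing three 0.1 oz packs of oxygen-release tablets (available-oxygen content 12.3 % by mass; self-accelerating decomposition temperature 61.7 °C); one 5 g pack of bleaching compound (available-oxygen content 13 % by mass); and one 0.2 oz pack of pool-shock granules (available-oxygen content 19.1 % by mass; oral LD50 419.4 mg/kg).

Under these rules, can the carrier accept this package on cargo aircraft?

Available-oxygen content 12.3 % by mass meets the Category OX criterion (Oxidizer), so the oxygen-release tablets are Category OX.
With available-oxygen content 13 % by mass (> 10 % by mass), the bleaching compound falls in Category OX.
With available-oxygen content 19.1 % by mass (> 10 % by mass), the pool-shock granules fall in Category OX.
Category OX net quantity: (three 0.1 oz packs = 8.52 g) + 5 g + (one 0.2 oz pack = 5.68 g) = 19.2 g.
19.2 g is within the cargo aircraft limit of 25 g for Category OX.

Yes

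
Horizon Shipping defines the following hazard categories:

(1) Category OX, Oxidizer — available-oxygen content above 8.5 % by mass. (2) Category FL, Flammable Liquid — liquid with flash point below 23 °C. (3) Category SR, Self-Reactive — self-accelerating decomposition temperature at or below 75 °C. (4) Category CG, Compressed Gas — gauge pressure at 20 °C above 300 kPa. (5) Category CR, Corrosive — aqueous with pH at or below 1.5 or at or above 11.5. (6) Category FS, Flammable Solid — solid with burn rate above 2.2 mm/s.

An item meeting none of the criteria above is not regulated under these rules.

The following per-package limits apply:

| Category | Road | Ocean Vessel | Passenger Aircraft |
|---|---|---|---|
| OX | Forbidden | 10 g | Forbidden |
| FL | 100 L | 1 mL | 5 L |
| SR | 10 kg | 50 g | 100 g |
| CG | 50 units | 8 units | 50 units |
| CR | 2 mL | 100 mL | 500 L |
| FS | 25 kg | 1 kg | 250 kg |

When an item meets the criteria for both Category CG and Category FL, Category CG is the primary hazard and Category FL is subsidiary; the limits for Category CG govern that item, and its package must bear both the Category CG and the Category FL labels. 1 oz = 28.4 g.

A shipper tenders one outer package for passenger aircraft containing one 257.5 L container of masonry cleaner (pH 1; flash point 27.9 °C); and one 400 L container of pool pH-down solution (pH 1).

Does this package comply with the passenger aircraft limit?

With pH 1 (≤ 1.5), the masonry cleaner falls in Category CR.
With pH 1 (≤ 1.5), the pool pH-down solution falls in Category CR.
Category CR net quantity: 257.5 L + 400 L = 657.5 L.
657.5 L > 500 L (passenger aircraft limit, Category CR) — over the limit.

No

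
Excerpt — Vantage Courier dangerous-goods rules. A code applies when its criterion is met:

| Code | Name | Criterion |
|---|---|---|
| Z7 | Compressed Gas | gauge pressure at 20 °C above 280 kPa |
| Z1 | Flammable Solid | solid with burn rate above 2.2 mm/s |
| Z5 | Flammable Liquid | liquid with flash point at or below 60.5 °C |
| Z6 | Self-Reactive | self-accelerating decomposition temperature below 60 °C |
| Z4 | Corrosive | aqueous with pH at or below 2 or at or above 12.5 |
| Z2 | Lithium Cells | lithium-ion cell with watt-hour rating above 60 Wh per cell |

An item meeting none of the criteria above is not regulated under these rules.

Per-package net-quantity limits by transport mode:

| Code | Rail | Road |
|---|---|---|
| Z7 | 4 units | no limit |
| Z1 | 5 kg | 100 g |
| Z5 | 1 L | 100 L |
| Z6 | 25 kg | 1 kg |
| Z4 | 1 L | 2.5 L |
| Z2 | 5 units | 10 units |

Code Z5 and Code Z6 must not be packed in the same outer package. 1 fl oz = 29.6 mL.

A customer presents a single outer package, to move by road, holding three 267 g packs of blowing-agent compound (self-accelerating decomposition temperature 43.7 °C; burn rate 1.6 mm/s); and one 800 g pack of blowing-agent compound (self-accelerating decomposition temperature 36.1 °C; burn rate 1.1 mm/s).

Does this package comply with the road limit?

Blowing-agent compound: self-accelerating decomposition temperature 43.7 °C < 60 °C → Code Z6 (Self-Reactive).
Blowing-agent compound: self-accelerating decomposition temperature 36.1 °C < 60 °C → Code Z6 (Self-Reactive).
Code Z6 net quantity: (three 267 g packs = 801 g) + 800 g = 1.601 kg.
That exceeds the Code Z6 road limit of 1 kg.

No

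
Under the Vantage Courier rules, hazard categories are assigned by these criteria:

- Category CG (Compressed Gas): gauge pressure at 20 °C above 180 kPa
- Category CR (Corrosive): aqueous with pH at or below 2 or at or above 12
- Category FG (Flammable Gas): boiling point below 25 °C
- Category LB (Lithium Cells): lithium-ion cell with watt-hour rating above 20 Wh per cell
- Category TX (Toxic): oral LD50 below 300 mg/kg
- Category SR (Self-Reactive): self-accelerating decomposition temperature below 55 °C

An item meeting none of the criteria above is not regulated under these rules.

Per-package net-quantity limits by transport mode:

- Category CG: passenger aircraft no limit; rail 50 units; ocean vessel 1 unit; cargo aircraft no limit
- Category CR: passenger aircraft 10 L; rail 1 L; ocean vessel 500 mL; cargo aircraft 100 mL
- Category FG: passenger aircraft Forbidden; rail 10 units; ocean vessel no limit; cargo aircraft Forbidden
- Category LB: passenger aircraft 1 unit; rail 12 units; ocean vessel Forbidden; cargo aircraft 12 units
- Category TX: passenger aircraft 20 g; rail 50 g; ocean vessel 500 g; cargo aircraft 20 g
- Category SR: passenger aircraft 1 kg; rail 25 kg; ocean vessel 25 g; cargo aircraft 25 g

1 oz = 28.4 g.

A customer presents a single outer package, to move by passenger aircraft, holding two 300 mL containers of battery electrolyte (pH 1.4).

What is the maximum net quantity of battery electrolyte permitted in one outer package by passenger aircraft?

Battery electrolyte: pH 1.4 ≤ 2 → Category CR (Corrosive).
The passenger aircraft limit for Category CR is 10 L.

10 L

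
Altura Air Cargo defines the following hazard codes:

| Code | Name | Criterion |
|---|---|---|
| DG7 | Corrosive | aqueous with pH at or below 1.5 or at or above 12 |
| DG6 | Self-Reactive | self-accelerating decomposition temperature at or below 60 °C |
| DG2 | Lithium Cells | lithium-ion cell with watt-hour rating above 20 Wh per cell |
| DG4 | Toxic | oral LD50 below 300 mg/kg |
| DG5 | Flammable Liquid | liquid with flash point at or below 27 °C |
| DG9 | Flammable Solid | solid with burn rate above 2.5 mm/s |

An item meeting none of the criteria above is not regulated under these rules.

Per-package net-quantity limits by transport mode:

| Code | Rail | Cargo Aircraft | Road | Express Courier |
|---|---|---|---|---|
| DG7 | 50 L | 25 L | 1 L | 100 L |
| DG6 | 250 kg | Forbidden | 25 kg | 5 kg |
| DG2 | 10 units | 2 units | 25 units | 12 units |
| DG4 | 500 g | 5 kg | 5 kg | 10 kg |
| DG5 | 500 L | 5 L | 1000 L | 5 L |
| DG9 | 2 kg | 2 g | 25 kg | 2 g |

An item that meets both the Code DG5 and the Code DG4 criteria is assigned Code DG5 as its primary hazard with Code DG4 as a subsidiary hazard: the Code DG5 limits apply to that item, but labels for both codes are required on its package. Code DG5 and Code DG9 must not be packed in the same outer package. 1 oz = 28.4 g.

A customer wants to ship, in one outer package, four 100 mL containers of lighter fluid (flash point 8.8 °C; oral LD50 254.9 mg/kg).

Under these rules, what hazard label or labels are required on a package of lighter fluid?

Flash point 8.8 °C meets the Code DG5 criterion (Flammable Liquid), so the lighter fluid is Code DG5.
Lighter fluid: oral LD50 254.9 mg/kg < 300 mg/kg → Code DG4 (Toxic).
By the precedence rule Code DG5 is primary and Code DG4 is subsidiary, and that rule requires both labels on the package.

Code DG4 and DG5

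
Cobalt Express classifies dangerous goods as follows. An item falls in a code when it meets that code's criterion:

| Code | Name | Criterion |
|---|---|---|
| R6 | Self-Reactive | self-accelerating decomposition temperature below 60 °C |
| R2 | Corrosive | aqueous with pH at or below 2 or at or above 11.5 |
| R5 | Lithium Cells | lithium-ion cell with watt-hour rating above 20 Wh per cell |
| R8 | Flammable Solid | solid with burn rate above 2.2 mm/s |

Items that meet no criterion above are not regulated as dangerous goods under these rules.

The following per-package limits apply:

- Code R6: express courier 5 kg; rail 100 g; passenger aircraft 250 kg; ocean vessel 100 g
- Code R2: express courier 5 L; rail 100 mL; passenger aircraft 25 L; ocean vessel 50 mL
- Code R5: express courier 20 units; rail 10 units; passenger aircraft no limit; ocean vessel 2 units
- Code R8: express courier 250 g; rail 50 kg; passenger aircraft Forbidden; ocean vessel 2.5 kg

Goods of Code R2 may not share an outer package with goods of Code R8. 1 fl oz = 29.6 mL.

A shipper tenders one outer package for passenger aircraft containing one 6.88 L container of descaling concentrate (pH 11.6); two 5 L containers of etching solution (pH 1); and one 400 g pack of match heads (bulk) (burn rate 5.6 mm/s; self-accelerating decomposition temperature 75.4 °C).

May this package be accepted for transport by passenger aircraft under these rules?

No

pH 11.6 meets the Code R2 criterion (Corrosive), so the descaling concentrate is Code R2.
The etching solution has pH 1, which is ≤ 2, so it is Code R2 (Corrosive).
With burn rate 5.6 mm/s (> 2.2 mm/s), the match heads (bulk) fall in Code R8.
Total Code R2: 6.88 L + (two 5 L containers = 10 L) = 16.88 L.
16.88 L ≤ 25 L (passenger aircraft limit, Code R2) — within limit.
Code R8 quantity: 400 g.
By passenger aircraft, Code R8 is Forbidden regardless of quantity.
Code R2 and Code R8 may not share an outer package.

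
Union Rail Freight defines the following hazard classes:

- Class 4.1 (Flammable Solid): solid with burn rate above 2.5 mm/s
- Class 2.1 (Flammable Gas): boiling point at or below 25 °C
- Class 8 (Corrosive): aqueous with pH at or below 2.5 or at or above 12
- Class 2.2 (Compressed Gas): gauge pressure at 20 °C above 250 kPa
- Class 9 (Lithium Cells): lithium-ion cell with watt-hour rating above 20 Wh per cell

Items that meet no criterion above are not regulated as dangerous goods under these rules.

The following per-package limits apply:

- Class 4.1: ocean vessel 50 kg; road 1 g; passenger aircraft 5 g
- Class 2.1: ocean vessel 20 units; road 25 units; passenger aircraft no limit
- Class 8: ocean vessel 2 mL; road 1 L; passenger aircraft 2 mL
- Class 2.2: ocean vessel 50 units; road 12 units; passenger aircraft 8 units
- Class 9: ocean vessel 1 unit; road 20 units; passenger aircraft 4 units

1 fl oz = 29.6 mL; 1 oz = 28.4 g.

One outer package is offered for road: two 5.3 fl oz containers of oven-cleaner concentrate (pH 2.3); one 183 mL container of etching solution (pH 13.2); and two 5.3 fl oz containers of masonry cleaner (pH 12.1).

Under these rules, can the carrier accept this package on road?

Yes

pH 2.3 meets the Class 8 criterion (Corrosive), so the oven-cleaner concentrate is Class 8.
With pH 13.2 (≥ 12), the etching solution falls in Class 8.
The masonry cleaner has pH 12.1, which is ≥ 12, so it is Class 8 (Corrosive).
Class 8 net quantity: (two 5.3 fl oz containers = 313.76 mL) + 183 mL + (two 5.3 fl oz containers = 313.76 mL) = 810.52 mL.
That is within the Class 8 road limit of 1 L.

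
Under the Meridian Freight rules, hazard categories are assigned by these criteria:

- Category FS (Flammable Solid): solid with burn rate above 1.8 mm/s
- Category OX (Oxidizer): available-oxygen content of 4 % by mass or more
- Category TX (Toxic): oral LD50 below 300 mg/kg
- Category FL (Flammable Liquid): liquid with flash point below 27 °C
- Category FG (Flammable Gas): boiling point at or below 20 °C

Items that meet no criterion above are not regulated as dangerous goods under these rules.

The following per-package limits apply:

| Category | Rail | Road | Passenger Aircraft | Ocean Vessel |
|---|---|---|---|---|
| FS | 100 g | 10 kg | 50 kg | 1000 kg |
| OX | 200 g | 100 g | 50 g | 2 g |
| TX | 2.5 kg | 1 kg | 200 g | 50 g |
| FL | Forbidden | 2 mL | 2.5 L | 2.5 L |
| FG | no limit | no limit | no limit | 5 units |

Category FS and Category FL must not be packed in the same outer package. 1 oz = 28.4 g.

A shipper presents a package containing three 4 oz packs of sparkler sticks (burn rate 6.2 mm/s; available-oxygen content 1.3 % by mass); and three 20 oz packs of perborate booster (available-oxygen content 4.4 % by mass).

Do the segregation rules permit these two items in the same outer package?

Yes

Sparkler sticks: burn rate 6.2 mm/s > 1.8 mm/s → Category FS (Flammable Solid).
Perborate booster: available-oxygen content 4.4 % by mass ≥ 4 % by mass → Category OX (Oxidizer).
No segregation rule bars Category FS with Category OX.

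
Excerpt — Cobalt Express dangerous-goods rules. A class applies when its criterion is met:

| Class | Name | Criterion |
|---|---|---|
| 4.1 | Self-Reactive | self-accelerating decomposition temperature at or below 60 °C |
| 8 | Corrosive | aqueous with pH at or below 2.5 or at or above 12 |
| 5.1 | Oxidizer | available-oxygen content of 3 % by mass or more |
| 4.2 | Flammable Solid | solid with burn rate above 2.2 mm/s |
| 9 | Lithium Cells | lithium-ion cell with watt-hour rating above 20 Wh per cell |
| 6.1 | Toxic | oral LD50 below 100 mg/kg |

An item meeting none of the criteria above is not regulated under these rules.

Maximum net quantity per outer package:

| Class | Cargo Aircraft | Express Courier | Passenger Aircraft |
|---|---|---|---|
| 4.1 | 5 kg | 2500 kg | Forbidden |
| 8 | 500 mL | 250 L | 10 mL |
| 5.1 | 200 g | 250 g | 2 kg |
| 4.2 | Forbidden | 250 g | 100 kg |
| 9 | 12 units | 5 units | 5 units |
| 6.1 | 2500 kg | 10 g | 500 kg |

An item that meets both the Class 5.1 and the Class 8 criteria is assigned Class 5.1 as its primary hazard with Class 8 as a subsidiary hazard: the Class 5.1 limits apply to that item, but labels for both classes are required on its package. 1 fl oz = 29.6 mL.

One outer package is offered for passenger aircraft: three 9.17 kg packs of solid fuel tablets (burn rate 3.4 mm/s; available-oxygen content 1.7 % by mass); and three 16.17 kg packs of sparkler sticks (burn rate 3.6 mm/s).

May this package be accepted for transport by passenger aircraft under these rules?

Yes

Burn rate 3.4 mm/s meets the Class 4.2 criterion (Flammable Solid), so the solid fuel tablets are Class 4.2.
Burn rate 3.6 mm/s meets the Class 4.2 criterion (Flammable Solid), so the sparkler sticks are Class 4.2.
Class 4.2 net quantity: (three 9.17 kg packs = 27.51 kg) + (three 16.17 kg packs = 48.51 kg) = 76.02 kg.
That is within the Class 4.2 passenger aircraft limit of 100 kg.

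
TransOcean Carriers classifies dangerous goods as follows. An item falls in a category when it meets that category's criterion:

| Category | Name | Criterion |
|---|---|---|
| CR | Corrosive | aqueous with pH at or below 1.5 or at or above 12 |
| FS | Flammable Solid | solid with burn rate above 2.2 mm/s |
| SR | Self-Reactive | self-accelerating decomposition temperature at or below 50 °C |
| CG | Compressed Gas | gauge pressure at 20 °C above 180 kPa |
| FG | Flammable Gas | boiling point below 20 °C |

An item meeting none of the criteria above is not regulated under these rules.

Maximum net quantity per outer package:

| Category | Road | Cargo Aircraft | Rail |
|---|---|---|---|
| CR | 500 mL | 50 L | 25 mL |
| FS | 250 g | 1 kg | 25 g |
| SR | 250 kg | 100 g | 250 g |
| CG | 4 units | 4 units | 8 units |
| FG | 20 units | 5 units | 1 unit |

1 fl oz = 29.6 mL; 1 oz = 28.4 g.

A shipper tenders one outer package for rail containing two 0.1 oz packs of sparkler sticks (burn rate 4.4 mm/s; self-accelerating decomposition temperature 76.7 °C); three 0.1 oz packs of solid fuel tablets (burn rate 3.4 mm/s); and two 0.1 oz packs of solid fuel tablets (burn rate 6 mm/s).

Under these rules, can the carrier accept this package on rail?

Yes

Sparkler sticks: burn rate 4.4 mm/s > 2.2 mm/s → Category FS (Flammable Solid).
With burn rate 3.4 mm/s (> 2.2 mm/s), the solid fuel tablets fall in Category FS.
Burn rate 6 mm/s meets the Category FS criterion (Flammable Solid), so the solid fuel tablets are Category FS.
Total Category FS: (two 0.1 oz packs = 5.68 g) + (three 0.1 oz packs = 8.52 g) + (two 0.1 oz packs = 5.68 g) = 19.88 g.
19.88 g ≤ 25 g (rail limit, Category FS) — within limit.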